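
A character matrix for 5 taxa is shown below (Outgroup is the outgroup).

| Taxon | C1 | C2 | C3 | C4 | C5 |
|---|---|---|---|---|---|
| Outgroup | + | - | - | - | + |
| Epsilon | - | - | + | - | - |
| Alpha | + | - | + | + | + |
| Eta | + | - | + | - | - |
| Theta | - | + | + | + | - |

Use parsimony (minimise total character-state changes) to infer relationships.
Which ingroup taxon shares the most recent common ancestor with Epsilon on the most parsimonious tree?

Theta

Character polarity is set by the outgroup: the derived state is whichever differs from the outgroup's state, so for C1, C5 the derived state is '-', and for the remaining characters it is '+'.
C1: derived state '-' in Epsilon and Theta only — synapomorphy for {Epsilon, Theta}.
C2: derived state '+' in Theta only — an autapomorphy, so it tells us nothing about relationships among taxa.
C3 (derived state '+') is shared by all ingroup taxa — unites the whole ingroup.
C4 groups Alpha and Theta, which is incompatible with the clades supported by the remaining characters; treating it as convergent (homoplasy) costs fewer steps than any alternative tree.
Only Epsilon, Eta, and Theta show the derived state '-' for C5, supporting them as a clade.
Most parsimonious ingroup topology: (((Epsilon,Theta),Eta),Alpha).
Epsilon and Theta form a cherry on this tree, so they are sister taxa.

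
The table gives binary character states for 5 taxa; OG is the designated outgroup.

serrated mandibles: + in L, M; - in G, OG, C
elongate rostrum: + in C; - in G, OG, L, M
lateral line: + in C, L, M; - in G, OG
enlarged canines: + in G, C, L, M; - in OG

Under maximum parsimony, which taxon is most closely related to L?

The outgroup has state '-' for every character, so '+' is the derived state throughout.
Only L and M show the derived state '+' for serrated mandibles, supporting them as a clade.
elongate rostrum: derived state '+' in C only — an autapomorphy, so it tells us nothing about relationships among taxa.
lateral line (derived state '+') is shared by C, L, and M — a synapomorphy uniting that clade.
enlarged canines (derived state '+') is shared by all ingroup taxa — unites the whole ingroup.
Most parsimonious ingroup topology: (((M,L),C),G).
L and M form a cherry on this tree, so they are sister taxa.

M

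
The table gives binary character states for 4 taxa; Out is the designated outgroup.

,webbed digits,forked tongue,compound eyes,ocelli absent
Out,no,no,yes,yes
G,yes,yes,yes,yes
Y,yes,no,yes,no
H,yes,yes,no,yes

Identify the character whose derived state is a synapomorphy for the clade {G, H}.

Character polarity is set by the outgroup: the derived state is whichever differs from the outgroup's state, so for compound eyes, ocelli absent the derived state is 'no', and for the remaining characters it is 'yes'.
webbed digits (derived state 'yes') is shared by all ingroup taxa — unites the whole ingroup.
forked tongue: derived state 'yes' in G and H only — synapomorphy for {G, H}.
compound eyes: derived state 'no' in H only — an autapomorphy, so it tells us nothing about relationships among taxa.
ocelli absent (derived state 'no') is unique to Y (autapomorphy; uninformative for grouping).
Most parsimonious ingroup topology: ((G,H),Y).
The clade {G, H} is supported by forked tongue: its derived state 'yes' occurs in exactly those taxa and in no other taxon (including the outgroup).

forked tongue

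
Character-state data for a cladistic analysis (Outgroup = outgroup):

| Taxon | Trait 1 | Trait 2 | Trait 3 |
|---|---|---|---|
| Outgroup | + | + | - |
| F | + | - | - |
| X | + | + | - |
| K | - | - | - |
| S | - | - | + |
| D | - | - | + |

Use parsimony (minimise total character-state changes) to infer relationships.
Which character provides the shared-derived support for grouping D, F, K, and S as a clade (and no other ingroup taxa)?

Trait 2

Character polarity is set by the outgroup: the derived state is whichever differs from the outgroup's state, so for Trait 1, Trait 2 the derived state is '-', and for the remaining characters it is '+'.
Trait 1: derived state '-' in D, K, and S only — synapomorphy for {D, K, S}.
Trait 2: derived state '-' in D, F, K, and S only — synapomorphy for {D, F, K, S}.
Trait 3: derived state '+' in D and S only — synapomorphy for {D, S}.
Most parsimonious ingroup topology: ((F,(K,(S,D))),X).
The clade {D, F, K, S} is supported by Trait 2: its derived state '-' occurs in exactly those taxa and in no other taxon (including the outgroup).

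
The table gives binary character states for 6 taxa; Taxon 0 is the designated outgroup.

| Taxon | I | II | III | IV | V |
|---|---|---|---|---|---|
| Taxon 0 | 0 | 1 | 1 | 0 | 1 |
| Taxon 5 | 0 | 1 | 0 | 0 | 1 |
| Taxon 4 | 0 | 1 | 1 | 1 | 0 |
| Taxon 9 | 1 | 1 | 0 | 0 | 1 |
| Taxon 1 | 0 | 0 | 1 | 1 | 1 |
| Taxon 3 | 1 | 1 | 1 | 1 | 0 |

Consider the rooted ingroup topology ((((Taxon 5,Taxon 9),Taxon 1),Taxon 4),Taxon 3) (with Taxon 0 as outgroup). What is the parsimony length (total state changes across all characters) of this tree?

Map each character onto ((((Taxon 5,Taxon 9),Taxon 1),Taxon 4),Taxon 3) (rooted by Taxon 0) and count the minimum state changes it requires (Fitch parsimony):
I: 2; II: 1; III: 1; IV: 2; V: 2.
Total tree length = 8.

8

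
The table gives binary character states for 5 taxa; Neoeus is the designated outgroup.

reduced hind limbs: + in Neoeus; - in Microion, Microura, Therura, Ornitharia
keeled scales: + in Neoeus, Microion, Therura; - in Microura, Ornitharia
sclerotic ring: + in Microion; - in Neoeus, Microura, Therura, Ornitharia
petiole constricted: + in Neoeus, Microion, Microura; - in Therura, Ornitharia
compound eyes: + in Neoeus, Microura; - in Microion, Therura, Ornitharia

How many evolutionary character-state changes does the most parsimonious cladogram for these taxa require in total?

Character polarity is set by the outgroup: the derived state is whichever differs from the outgroup's state, so for reduced hind limbs, keeled scales, petiole constricted, compound eyes the derived state is '-', and for the remaining characters it is '+'.
reduced hind limbs (derived state '-') is shared by all ingroup taxa — unites the whole ingroup.
keeled scales groups Microura and Ornitharia, which is incompatible with the clades supported by the remaining characters; treating it as convergent (homoplasy) costs fewer steps than any alternative tree.
sclerotic ring: derived state '+' in Microion only — an autapomorphy, so it tells us nothing about relationships among taxa.
petiole constricted (derived state '-') is shared by Ornitharia and Therura — a synapomorphy uniting that clade.
compound eyes: derived state '-' in Microion, Ornitharia, and Therura only — synapomorphy for {Microion, Ornitharia, Therura}.
Most parsimonious ingroup topology: ((Microion,(Therura,Ornitharia)),Microura).
Changes per character on this tree: reduced hind limbs: 1; keeled scales: 2; sclerotic ring: 1; petiole constricted: 1; compound eyes: 1.
Total = 6.

6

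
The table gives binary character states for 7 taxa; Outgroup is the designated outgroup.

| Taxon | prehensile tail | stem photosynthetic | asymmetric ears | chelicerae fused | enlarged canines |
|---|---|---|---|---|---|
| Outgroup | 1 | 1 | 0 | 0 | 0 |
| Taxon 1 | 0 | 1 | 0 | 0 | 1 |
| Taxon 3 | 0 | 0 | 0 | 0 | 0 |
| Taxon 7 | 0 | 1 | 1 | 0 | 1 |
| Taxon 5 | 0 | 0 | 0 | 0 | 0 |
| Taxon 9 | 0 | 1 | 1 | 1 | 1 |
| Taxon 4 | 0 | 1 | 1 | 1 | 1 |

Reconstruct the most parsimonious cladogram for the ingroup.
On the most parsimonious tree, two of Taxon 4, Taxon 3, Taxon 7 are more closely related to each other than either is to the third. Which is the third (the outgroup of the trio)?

Character polarity is set by the outgroup: the derived state is whichever differs from the outgroup's state, so for prehensile tail, stem photosynthetic the derived state is '0', and for the remaining characters it is '1'.
prehensile tail (derived state '0') is shared by all ingroup taxa — unites the whole ingroup.
stem photosynthetic: derived state '0' in Taxon 3 and Taxon 5 only — synapomorphy for {Taxon 3, Taxon 5}.
asymmetric ears (derived state '1') is shared by Taxon 4, Taxon 7, and Taxon 9 — a synapomorphy uniting that clade.
Only Taxon 4 and Taxon 9 show the derived state '1' for chelicerae fused, supporting them as a clade.
Only Taxon 1, Taxon 4, Taxon 7, and Taxon 9 show the derived state '1' for enlarged canines, supporting them as a clade.
Most parsimonious ingroup topology: ((Taxon 1,(Taxon 7,(Taxon 9,Taxon 4))),(Taxon 3,Taxon 5)).
Taxon 7 and Taxon 4 share a more recent common ancestor with each other than either does with Taxon 3, so Taxon 3 is the least closely related of the three.

Taxon 3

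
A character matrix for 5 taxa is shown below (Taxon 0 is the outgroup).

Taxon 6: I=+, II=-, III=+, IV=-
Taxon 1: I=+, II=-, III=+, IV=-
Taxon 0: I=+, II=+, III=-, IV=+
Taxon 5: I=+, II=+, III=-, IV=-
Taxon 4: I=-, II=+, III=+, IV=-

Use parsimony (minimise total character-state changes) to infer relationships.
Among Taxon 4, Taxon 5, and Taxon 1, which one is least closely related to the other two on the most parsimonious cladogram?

Character polarity is set by the outgroup: the derived state is whichever differs from the outgroup's state, so for I, II, IV the derived state is '-', and for the remaining characters it is '+'.
I: derived state '-' in Taxon 4 only — an autapomorphy, so it tells us nothing about relationships among taxa.
Only Taxon 1 and Taxon 6 show the derived state '-' for II, supporting them as a clade.
Only Taxon 1, Taxon 4, and Taxon 6 show the derived state '+' for III, supporting them as a clade.
All ingroup taxa share the derived state '-' for IV; it defines the ingroup but does not resolve relationships within it.
Most parsimonious ingroup topology: (((Taxon 6,Taxon 1),Taxon 4),Taxon 5).
Taxon 4 and Taxon 1 share a more recent common ancestor with each other than either does with Taxon 5, so Taxon 5 is the least closely related of the three.

Taxon 5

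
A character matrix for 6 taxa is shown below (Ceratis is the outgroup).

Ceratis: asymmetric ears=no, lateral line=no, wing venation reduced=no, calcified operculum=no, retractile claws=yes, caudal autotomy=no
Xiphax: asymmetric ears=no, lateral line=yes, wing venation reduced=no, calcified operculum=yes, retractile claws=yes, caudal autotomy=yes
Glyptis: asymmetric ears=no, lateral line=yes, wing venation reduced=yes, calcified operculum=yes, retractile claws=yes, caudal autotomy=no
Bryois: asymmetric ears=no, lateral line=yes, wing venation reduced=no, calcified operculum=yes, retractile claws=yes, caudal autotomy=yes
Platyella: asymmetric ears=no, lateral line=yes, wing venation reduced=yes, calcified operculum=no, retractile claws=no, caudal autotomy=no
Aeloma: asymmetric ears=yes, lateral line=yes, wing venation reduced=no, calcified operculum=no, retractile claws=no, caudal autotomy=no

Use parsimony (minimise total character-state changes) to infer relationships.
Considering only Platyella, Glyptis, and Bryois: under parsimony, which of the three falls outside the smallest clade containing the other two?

Character polarity is set by the outgroup: the derived state is whichever differs from the outgroup's state, so for retractile claws the derived state is 'no', and for the remaining characters it is 'yes'.
asymmetric ears: derived state 'yes' in Aeloma only — an autapomorphy, so it tells us nothing about relationships among taxa.
All ingroup taxa share the derived state 'yes' for lateral line; it defines the ingroup but does not resolve relationships within it.
wing venation reduced (state 'yes') occurs in Glyptis and Platyella but conflicts with the nesting implied by the other characters — most parsimoniously interpreted as homoplasy.
calcified operculum: derived state 'yes' in Bryois, Glyptis, and Xiphax only — synapomorphy for {Bryois, Glyptis, Xiphax}.
retractile claws (derived state 'no') is shared by Aeloma and Platyella — a synapomorphy uniting that clade.
caudal autotomy: derived state 'yes' in Bryois and Xiphax only — synapomorphy for {Bryois, Xiphax}.
Most parsimonious ingroup topology: (((Xiphax,Bryois),Glyptis),(Platyella,Aeloma)).
Bryois and Glyptis share a more recent common ancestor with each other than either does with Platyella, so Platyella is the least closely related of the three.

Platyella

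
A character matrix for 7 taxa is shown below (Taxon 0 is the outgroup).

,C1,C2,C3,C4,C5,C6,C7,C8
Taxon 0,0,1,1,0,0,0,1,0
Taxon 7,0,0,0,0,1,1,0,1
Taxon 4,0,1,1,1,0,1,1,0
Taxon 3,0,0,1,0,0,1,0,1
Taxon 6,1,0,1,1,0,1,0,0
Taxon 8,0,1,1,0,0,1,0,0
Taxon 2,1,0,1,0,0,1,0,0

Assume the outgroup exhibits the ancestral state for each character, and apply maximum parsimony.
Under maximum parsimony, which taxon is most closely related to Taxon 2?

Character polarity is set by the outgroup: the derived state is whichever differs from the outgroup's state, so for C2, C3, C7 the derived state is '0', and for the remaining characters it is '1'.
C1 (derived state '1') is shared by Taxon 2 and Taxon 6 — a synapomorphy uniting that clade.
Only Taxon 2, Taxon 3, Taxon 6, and Taxon 7 show the derived state '0' for C2, supporting them as a clade.
C3: derived state '0' in Taxon 7 only — an autapomorphy, so it tells us nothing about relationships among taxa.
C4 groups Taxon 4 and Taxon 6, which is incompatible with the clades supported by the remaining characters; treating it as convergent (homoplasy) costs fewer steps than any alternative tree.
C5: derived state '1' in Taxon 7 only — an autapomorphy, so it tells us nothing about relationships among taxa.
C6 (derived state '1') is shared by all ingroup taxa — unites the whole ingroup.
C7 (derived state '0') is shared by Taxon 2, Taxon 3, Taxon 6, Taxon 7, and Taxon 8 — a synapomorphy uniting that clade.
C8: derived state '1' in Taxon 3 and Taxon 7 only — synapomorphy for {Taxon 3, Taxon 7}.
Most parsimonious ingroup topology: ((((Taxon 7,Taxon 3),(Taxon 6,Taxon 2)),Taxon 8),Taxon 4).
Taxon 2 and Taxon 6 form a cherry on this tree, so they are sister taxa.

Taxon 6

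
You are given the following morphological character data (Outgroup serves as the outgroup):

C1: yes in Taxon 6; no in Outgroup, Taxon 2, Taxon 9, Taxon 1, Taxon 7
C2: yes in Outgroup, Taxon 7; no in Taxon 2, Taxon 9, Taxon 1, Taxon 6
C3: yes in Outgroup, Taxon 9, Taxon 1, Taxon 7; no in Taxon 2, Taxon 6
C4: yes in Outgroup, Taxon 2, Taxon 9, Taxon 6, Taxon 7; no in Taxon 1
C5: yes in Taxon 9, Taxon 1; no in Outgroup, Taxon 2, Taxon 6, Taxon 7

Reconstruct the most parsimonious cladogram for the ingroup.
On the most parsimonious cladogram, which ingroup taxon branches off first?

Character polarity is set by the outgroup: the derived state is whichever differs from the outgroup's state, so for C2, C3, C4 the derived state is 'no', and for the remaining characters it is 'yes'.
C1 (derived state 'yes') is unique to Taxon 6 (autapomorphy; uninformative for grouping).
C2: derived state 'no' in Taxon 1, Taxon 2, Taxon 6, and Taxon 9 only — synapomorphy for {Taxon 1, Taxon 2, Taxon 6, Taxon 9}.
Only Taxon 2 and Taxon 6 show the derived state 'no' for C3, supporting them as a clade.
C4 (derived state 'no') is unique to Taxon 1 (autapomorphy; uninformative for grouping).
C5 (derived state 'yes') is shared by Taxon 1 and Taxon 9 — a synapomorphy uniting that clade.
Most parsimonious ingroup topology: (((Taxon 2,Taxon 6),(Taxon 9,Taxon 1)),Taxon 7).
Taxon 7 is sister to the clade containing all other ingroup taxa, so it is the earliest-diverging (most basal) ingroup lineage.

Taxon 7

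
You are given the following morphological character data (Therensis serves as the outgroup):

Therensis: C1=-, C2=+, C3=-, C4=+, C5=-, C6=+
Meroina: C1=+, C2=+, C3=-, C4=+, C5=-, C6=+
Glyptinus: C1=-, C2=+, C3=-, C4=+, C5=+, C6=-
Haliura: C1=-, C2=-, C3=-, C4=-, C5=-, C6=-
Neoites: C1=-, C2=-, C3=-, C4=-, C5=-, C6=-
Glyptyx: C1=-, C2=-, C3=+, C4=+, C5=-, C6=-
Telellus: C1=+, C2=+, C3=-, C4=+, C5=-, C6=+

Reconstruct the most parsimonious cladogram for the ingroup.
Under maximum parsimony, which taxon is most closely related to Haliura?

Neoites

Character polarity is set by the outgroup: the derived state is whichever differs from the outgroup's state, so for C2, C4, C6 the derived state is '-', and for the remaining characters it is '+'.
Only Meroina and Telellus show the derived state '+' for C1, supporting them as a clade.
Only Glyptyx, Haliura, and Neoites show the derived state '-' for C2, supporting them as a clade.
C3: derived state '+' in Glyptyx only — an autapomorphy, so it tells us nothing about relationships among taxa.
C4: derived state '-' in Haliura and Neoites only — synapomorphy for {Haliura, Neoites}.
C5 (derived state '+') is unique to Glyptinus (autapomorphy; uninformative for grouping).
C6 (derived state '-') is shared by Glyptinus, Glyptyx, Haliura, and Neoites — a synapomorphy uniting that clade.
Most parsimonious ingroup topology: ((Meroina,Telellus),(Glyptinus,((Haliura,Neoites),Glyptyx))).
Haliura and Neoites form a cherry on this tree, so they are sister taxa.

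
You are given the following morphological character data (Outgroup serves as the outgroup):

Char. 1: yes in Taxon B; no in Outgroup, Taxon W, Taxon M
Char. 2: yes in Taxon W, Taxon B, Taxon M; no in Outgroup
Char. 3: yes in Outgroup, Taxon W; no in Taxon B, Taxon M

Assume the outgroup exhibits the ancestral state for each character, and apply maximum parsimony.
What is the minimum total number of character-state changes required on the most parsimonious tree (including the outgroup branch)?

Character polarity is set by the outgroup: the derived state is whichever differs from the outgroup's state, so for Char. 3 the derived state is 'no', and for the remaining characters it is 'yes'.
Char. 1 (derived state 'yes') is unique to Taxon B (autapomorphy; uninformative for grouping).
All ingroup taxa share the derived state 'yes' for Char. 2; it defines the ingroup but does not resolve relationships within it.
Char. 3 (derived state 'no') is shared by Taxon B and Taxon M — a synapomorphy uniting that clade.
Most parsimonious ingroup topology: (Taxon W,(Taxon B,Taxon M)).
Changes per character on this tree: Char. 1: 1; Char. 2: 1; Char. 3: 1.
Total = 3.

3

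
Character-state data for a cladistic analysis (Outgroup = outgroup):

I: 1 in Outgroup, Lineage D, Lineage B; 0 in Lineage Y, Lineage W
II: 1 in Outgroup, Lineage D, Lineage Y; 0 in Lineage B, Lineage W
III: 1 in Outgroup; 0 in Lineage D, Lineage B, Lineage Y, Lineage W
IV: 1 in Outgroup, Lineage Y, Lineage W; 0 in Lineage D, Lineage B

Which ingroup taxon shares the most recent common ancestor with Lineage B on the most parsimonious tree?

Lineage D

The outgroup has state '1' for every character, so '0' is the derived state throughout.
I: derived state '0' in Lineage W and Lineage Y only — synapomorphy for {Lineage W, Lineage Y}.
II groups Lineage B and Lineage W, which is incompatible with the clades supported by the remaining characters; treating it as convergent (homoplasy) costs fewer steps than any alternative tree.
III (derived state '0') is shared by all ingroup taxa — unites the whole ingroup.
IV: derived state '0' in Lineage B and Lineage D only — synapomorphy for {Lineage B, Lineage D}.
Most parsimonious ingroup topology: ((Lineage D,Lineage B),(Lineage Y,Lineage W)).
Lineage B and Lineage D form a cherry on this tree, so they are sister taxa.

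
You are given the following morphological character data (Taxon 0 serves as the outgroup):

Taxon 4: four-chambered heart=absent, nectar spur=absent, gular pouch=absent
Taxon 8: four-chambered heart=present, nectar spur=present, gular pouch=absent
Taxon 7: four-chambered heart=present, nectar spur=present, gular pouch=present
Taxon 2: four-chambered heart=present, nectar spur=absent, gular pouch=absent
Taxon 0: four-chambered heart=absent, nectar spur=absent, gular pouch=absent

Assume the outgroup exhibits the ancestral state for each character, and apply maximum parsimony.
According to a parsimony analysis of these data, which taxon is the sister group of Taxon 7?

Taxon 8

The outgroup has state 'absent' for every character, so 'present' is the derived state throughout.
Only Taxon 2, Taxon 7, and Taxon 8 show the derived state 'present' for four-chambered heart, supporting them as a clade.
nectar spur (derived state 'present') is shared by Taxon 7 and Taxon 8 — a synapomorphy uniting that clade.
gular pouch: derived state 'present' in Taxon 7 only — an autapomorphy, so it tells us nothing about relationships among taxa.
Most parsimonious ingroup topology: ((Taxon 2,(Taxon 7,Taxon 8)),Taxon 4).
Taxon 7 and Taxon 8 form a cherry on this tree, so they are sister taxa.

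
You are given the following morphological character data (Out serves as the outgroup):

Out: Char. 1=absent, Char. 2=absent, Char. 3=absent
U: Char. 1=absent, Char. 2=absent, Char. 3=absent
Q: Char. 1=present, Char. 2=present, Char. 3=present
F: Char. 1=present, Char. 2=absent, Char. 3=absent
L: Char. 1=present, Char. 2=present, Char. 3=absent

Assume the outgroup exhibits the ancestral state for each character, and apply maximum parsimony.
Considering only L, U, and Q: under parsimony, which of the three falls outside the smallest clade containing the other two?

The outgroup has state 'absent' for every character, so 'present' is the derived state throughout.
Only F, L, and Q show the derived state 'present' for Char. 1, supporting them as a clade.
Only L and Q show the derived state 'present' for Char. 2, supporting them as a clade.
Char. 3 (derived state 'present') is unique to Q (autapomorphy; uninformative for grouping).
Most parsimonious ingroup topology: (U,((Q,L),F)).
Q and L share a more recent common ancestor with each other than either does with U, so U is the least closely related of the three.

U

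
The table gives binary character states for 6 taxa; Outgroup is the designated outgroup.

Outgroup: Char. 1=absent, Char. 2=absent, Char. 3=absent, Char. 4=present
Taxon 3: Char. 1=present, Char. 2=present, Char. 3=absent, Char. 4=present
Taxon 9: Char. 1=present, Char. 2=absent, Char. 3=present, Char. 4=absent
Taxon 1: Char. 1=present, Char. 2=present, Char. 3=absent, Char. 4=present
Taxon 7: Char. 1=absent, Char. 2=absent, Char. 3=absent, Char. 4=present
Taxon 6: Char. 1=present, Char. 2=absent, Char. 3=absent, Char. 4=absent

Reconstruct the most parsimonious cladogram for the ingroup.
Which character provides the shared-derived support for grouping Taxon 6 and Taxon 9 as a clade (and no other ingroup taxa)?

Char. 4

Character polarity is set by the outgroup: the derived state is whichever differs from the outgroup's state, so for Char. 4 the derived state is 'absent', and for the remaining characters it is 'present'.
Char. 1: derived state 'present' in Taxon 1, Taxon 3, Taxon 6, and Taxon 9 only — synapomorphy for {Taxon 1, Taxon 3, Taxon 6, Taxon 9}.
Char. 2: derived state 'present' in Taxon 1 and Taxon 3 only — synapomorphy for {Taxon 1, Taxon 3}.
Char. 3 (derived state 'present') is unique to Taxon 9 (autapomorphy; uninformative for grouping).
Char. 4: derived state 'absent' in Taxon 6 and Taxon 9 only — synapomorphy for {Taxon 6, Taxon 9}.
Most parsimonious ingroup topology: (((Taxon 3,Taxon 1),(Taxon 9,Taxon 6)),Taxon 7).
The clade {Taxon 6, Taxon 9} is supported by Char. 4: its derived state 'absent' occurs in exactly those taxa and in no other taxon (including the outgroup).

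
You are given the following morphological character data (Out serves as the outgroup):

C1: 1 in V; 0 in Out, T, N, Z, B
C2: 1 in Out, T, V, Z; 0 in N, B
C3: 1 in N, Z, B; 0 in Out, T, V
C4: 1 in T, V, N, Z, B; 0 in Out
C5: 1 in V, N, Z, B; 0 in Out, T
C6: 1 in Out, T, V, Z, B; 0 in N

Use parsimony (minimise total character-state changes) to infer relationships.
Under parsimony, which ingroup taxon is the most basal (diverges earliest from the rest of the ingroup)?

Character polarity is set by the outgroup: the derived state is whichever differs from the outgroup's state, so for C2, C6 the derived state is '0', and for the remaining characters it is '1'.
C1 (derived state '1') is unique to V (autapomorphy; uninformative for grouping).
C2: derived state '0' in B and N only — synapomorphy for {B, N}.
C3: derived state '1' in B, N, and Z only — synapomorphy for {B, N, Z}.
All ingroup taxa share the derived state '1' for C4; it defines the ingroup but does not resolve relationships within it.
Only B, N, V, and Z show the derived state '1' for C5, supporting them as a clade.
C6: derived state '0' in N only — an autapomorphy, so it tells us nothing about relationships among taxa.
Most parsimonious ingroup topology: (T,(V,((N,B),Z))).
T is sister to the clade containing all other ingroup taxa, so it is the earliest-diverging (most basal) ingroup lineage.

T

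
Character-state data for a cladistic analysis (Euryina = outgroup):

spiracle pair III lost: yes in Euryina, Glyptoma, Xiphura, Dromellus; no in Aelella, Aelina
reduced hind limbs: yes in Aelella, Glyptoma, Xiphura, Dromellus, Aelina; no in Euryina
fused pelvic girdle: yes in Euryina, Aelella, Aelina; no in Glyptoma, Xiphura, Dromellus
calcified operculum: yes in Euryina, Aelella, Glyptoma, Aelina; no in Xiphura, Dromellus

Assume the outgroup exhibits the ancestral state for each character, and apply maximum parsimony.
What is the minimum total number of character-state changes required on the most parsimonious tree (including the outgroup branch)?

Character polarity is set by the outgroup: the derived state is whichever differs from the outgroup's state, so for spiracle pair III lost, fused pelvic girdle, calcified operculum the derived state is 'no', and for the remaining characters it is 'yes'.
Only Aelella and Aelina show the derived state 'no' for spiracle pair III lost, supporting them as a clade.
reduced hind limbs (derived state 'yes') is shared by all ingroup taxa — unites the whole ingroup.
fused pelvic girdle: derived state 'no' in Dromellus, Glyptoma, and Xiphura only — synapomorphy for {Dromellus, Glyptoma, Xiphura}.
calcified operculum: derived state 'no' in Dromellus and Xiphura only — synapomorphy for {Dromellus, Xiphura}.
Most parsimonious ingroup topology: ((Aelella,Aelina),(Glyptoma,(Xiphura,Dromellus))).
Changes per character on this tree: spiracle pair III lost: 1; reduced hind limbs: 1; fused pelvic girdle: 1; calcified operculum: 1.
Total = 4.

4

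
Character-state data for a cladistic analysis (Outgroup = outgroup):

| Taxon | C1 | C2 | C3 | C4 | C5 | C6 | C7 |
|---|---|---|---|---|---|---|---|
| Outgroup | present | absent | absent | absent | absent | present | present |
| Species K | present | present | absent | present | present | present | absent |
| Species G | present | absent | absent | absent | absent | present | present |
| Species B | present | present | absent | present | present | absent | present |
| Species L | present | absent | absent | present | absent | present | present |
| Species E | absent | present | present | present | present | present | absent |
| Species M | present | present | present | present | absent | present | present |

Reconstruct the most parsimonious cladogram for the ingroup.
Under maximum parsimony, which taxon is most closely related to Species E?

Character polarity is set by the outgroup: the derived state is whichever differs from the outgroup's state, so for C1, C6, C7 the derived state is 'absent', and for the remaining characters it is 'present'.
C1: derived state 'absent' in Species E only — an autapomorphy, so it tells us nothing about relationships among taxa.
Only Species B, Species E, Species K, and Species M show the derived state 'present' for C2, supporting them as a clade.
C3 groups Species E and Species M, which is incompatible with the clades supported by the remaining characters; treating it as convergent (homoplasy) costs fewer steps than any alternative tree.
C4: derived state 'present' in Species B, Species E, Species K, Species L, and Species M only — synapomorphy for {Species B, Species E, Species K, Species L, Species M}.
Only Species B, Species E, and Species K show the derived state 'present' for C5, supporting them as a clade.
C6: derived state 'absent' in Species B only — an autapomorphy, so it tells us nothing about relationships among taxa.
C7: derived state 'absent' in Species E and Species K only — synapomorphy for {Species E, Species K}.
Most parsimonious ingroup topology: (((((Species K,Species E),Species B),Species M),Species L),Species G).
Species E and Species K form a cherry on this tree, so they are sister taxa.

Species K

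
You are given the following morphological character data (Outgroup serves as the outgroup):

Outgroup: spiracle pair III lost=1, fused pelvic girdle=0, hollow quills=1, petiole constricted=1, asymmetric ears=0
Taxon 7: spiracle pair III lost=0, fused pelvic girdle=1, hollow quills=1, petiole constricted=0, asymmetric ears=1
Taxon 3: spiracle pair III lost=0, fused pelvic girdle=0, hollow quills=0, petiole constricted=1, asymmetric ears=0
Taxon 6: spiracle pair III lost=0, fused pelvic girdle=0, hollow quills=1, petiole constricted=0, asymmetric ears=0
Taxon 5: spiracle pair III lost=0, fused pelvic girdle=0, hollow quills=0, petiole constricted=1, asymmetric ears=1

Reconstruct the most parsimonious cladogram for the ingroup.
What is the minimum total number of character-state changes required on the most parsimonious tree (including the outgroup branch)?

6

Character polarity is set by the outgroup: the derived state is whichever differs from the outgroup's state, so for spiracle pair III lost, hollow quills, petiole constricted the derived state is '0', and for the remaining characters it is '1'.
All ingroup taxa share the derived state '0' for spiracle pair III lost; it defines the ingroup but does not resolve relationships within it.
fused pelvic girdle: derived state '1' in Taxon 7 only — an autapomorphy, so it tells us nothing about relationships among taxa.
Only Taxon 3 and Taxon 5 show the derived state '0' for hollow quills, supporting them as a clade.
Only Taxon 6 and Taxon 7 show the derived state '0' for petiole constricted, supporting them as a clade.
asymmetric ears groups Taxon 5 and Taxon 7, which is incompatible with the clades supported by the remaining characters; treating it as convergent (homoplasy) costs fewer steps than any alternative tree.
Most parsimonious ingroup topology: ((Taxon 7,Taxon 6),(Taxon 3,Taxon 5)).
Changes per character on this tree: spiracle pair III lost: 1; fused pelvic girdle: 1; hollow quills: 1; petiole constricted: 1; asymmetric ears: 2.
Total = 6.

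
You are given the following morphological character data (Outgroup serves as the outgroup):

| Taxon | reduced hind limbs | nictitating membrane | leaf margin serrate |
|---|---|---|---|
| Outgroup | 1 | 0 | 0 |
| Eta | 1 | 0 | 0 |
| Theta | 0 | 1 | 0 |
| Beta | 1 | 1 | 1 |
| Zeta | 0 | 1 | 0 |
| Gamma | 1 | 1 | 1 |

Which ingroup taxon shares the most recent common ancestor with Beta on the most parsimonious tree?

Gamma

Character polarity is set by the outgroup: the derived state is whichever differs from the outgroup's state, so for reduced hind limbs the derived state is '0', and for the remaining characters it is '1'.
Only Theta and Zeta show the derived state '0' for reduced hind limbs, supporting them as a clade.
nictitating membrane: derived state '1' in Beta, Gamma, Theta, and Zeta only — synapomorphy for {Beta, Gamma, Theta, Zeta}.
leaf margin serrate (derived state '1') is shared by Beta and Gamma — a synapomorphy uniting that clade.
Most parsimonious ingroup topology: (Eta,((Theta,Zeta),(Beta,Gamma))).
Beta and Gamma form a cherry on this tree, so they are sister taxa.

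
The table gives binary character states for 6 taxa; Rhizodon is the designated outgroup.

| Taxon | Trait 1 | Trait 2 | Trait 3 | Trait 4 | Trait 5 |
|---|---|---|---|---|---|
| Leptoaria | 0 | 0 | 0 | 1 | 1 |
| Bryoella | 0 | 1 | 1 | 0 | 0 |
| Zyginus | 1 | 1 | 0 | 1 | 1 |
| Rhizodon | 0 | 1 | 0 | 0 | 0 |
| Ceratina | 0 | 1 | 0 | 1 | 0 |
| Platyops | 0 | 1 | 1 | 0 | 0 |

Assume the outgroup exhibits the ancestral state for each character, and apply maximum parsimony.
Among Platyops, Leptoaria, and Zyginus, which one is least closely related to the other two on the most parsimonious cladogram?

Platyops

Character polarity is set by the outgroup: the derived state is whichever differs from the outgroup's state, so for Trait 2 the derived state is '0', and for the remaining characters it is '1'.
Trait 1: derived state '1' in Zyginus only — an autapomorphy, so it tells us nothing about relationships among taxa.
Trait 2: derived state '0' in Leptoaria only — an autapomorphy, so it tells us nothing about relationships among taxa.
Trait 3 (derived state '1') is shared by Bryoella and Platyops — a synapomorphy uniting that clade.
Only Ceratina, Leptoaria, and Zyginus show the derived state '1' for Trait 4, supporting them as a clade.
Only Leptoaria and Zyginus show the derived state '1' for Trait 5, supporting them as a clade.
Most parsimonious ingroup topology: (((Leptoaria,Zyginus),Ceratina),(Bryoella,Platyops)).
Zyginus and Leptoaria share a more recent common ancestor with each other than either does with Platyops, so Platyops is the least closely related of the three.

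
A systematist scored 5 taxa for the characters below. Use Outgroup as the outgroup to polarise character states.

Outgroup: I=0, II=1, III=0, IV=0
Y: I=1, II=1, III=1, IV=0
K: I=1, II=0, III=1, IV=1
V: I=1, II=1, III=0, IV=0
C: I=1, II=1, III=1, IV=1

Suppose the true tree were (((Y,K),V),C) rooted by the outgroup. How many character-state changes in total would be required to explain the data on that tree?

6

Map each character onto (((Y,K),V),C) (rooted by Outgroup) and count the minimum state changes it requires (Fitch parsimony):
I: 1; II: 1; III: 2; IV: 2.
Total tree length = 6.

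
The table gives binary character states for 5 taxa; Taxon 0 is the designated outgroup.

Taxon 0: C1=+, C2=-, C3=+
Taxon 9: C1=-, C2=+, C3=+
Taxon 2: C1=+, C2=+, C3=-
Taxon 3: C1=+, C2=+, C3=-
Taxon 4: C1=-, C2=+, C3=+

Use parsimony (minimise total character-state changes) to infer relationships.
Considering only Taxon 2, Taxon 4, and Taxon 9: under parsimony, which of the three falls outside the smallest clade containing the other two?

Taxon 2

Character polarity is set by the outgroup: the derived state is whichever differs from the outgroup's state, so for C1, C3 the derived state is '-', and for the remaining characters it is '+'.
C1: derived state '-' in Taxon 4 and Taxon 9 only — synapomorphy for {Taxon 4, Taxon 9}.
All ingroup taxa share the derived state '+' for C2; it defines the ingroup but does not resolve relationships within it.
C3: derived state '-' in Taxon 2 and Taxon 3 only — synapomorphy for {Taxon 2, Taxon 3}.
Most parsimonious ingroup topology: ((Taxon 4,Taxon 9),(Taxon 3,Taxon 2)).
Taxon 9 and Taxon 4 share a more recent common ancestor with each other than either does with Taxon 2, so Taxon 2 is the least closely related of the three.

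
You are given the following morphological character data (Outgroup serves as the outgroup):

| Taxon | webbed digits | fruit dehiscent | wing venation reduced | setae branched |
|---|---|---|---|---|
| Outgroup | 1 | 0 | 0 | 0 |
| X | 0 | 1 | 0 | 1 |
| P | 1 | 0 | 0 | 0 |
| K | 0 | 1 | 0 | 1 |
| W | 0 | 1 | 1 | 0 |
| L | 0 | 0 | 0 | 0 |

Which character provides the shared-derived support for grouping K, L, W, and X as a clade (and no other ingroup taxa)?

webbed digits

Character polarity is set by the outgroup: the derived state is whichever differs from the outgroup's state, so for webbed digits the derived state is '0', and for the remaining characters it is '1'.
webbed digits: derived state '0' in K, L, W, and X only — synapomorphy for {K, L, W, X}.
fruit dehiscent: derived state '1' in K, W, and X only — synapomorphy for {K, W, X}.
wing venation reduced: derived state '1' in W only — an autapomorphy, so it tells us nothing about relationships among taxa.
Only K and X show the derived state '1' for setae branched, supporting them as a clade.
Most parsimonious ingroup topology: ((((X,K),W),L),P).
The clade {K, L, W, X} is supported by webbed digits: its derived state '0' occurs in exactly those taxa and in no other taxon (including the outgroup).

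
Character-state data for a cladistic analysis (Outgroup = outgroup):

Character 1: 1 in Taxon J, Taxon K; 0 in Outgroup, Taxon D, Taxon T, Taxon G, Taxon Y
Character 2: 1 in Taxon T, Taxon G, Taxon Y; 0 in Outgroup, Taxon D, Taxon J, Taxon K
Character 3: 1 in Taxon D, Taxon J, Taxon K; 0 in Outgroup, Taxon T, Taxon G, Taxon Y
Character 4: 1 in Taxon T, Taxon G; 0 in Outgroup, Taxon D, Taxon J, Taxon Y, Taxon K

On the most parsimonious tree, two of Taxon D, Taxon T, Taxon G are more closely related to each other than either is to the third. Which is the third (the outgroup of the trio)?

Taxon D

The outgroup has state '0' for every character, so '1' is the derived state throughout.
Character 1 (derived state '1') is shared by Taxon J and Taxon K — a synapomorphy uniting that clade.
Character 2: derived state '1' in Taxon G, Taxon T, and Taxon Y only — synapomorphy for {Taxon G, Taxon T, Taxon Y}.
Character 3 (derived state '1') is shared by Taxon D, Taxon J, and Taxon K — a synapomorphy uniting that clade.
Only Taxon G and Taxon T show the derived state '1' for Character 4, supporting them as a clade.
Most parsimonious ingroup topology: ((Taxon D,(Taxon J,Taxon K)),((Taxon T,Taxon G),Taxon Y)).
Taxon T and Taxon G share a more recent common ancestor with each other than either does with Taxon D, so Taxon D is the least closely related of the three.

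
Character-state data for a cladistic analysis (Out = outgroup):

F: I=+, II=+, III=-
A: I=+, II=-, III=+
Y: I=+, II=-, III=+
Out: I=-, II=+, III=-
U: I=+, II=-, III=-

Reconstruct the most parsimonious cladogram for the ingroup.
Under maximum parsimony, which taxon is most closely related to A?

Character polarity is set by the outgroup: the derived state is whichever differs from the outgroup's state, so for II the derived state is '-', and for the remaining characters it is '+'.
All ingroup taxa share the derived state '+' for I; it defines the ingroup but does not resolve relationships within it.
Only A, U, and Y show the derived state '-' for II, supporting them as a clade.
Only A and Y show the derived state '+' for III, supporting them as a clade.
Most parsimonious ingroup topology: (F,((A,Y),U)).
A and Y form a cherry on this tree, so they are sister taxa.

Y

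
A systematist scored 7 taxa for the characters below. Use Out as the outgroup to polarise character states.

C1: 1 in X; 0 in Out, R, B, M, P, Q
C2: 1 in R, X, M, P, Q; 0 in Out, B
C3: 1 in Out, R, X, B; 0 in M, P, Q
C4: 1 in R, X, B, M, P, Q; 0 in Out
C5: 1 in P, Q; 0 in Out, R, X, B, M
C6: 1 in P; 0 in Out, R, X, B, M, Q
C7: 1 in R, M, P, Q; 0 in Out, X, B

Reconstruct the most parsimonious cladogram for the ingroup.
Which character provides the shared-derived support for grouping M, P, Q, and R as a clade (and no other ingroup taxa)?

C7

Character polarity is set by the outgroup: the derived state is whichever differs from the outgroup's state, so for C3 the derived state is '0', and for the remaining characters it is '1'.
C1: derived state '1' in X only — an autapomorphy, so it tells us nothing about relationships among taxa.
C2 (derived state '1') is shared by M, P, Q, R, and X — a synapomorphy uniting that clade.
C3: derived state '0' in M, P, and Q only — synapomorphy for {M, P, Q}.
All ingroup taxa share the derived state '1' for C4; it defines the ingroup but does not resolve relationships within it.
Only P and Q show the derived state '1' for C5, supporting them as a clade.
C6: derived state '1' in P only — an autapomorphy, so it tells us nothing about relationships among taxa.
C7: derived state '1' in M, P, Q, and R only — synapomorphy for {M, P, Q, R}.
Most parsimonious ingroup topology: (((R,(M,(P,Q))),X),B).
The clade {M, P, Q, R} is supported by C7: its derived state '1' occurs in exactly those taxa and in no other taxon (including the outgroup).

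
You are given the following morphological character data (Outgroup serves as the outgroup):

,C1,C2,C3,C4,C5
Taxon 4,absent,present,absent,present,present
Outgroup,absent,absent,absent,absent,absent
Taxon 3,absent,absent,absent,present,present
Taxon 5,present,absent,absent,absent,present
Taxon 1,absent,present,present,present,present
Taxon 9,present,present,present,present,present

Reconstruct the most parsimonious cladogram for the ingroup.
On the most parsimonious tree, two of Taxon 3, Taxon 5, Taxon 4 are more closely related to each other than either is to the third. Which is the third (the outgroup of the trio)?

The outgroup has state 'absent' for every character, so 'present' is the derived state throughout.
C1 (state 'present') occurs in Taxon 5 and Taxon 9 but conflicts with the nesting implied by the other characters — most parsimoniously interpreted as homoplasy.
Only Taxon 1, Taxon 4, and Taxon 9 show the derived state 'present' for C2, supporting them as a clade.
Only Taxon 1 and Taxon 9 show the derived state 'present' for C3, supporting them as a clade.
C4: derived state 'present' in Taxon 1, Taxon 3, Taxon 4, and Taxon 9 only — synapomorphy for {Taxon 1, Taxon 3, Taxon 4, Taxon 9}.
C5 (derived state 'present') is shared by all ingroup taxa — unites the whole ingroup.
Most parsimonious ingroup topology: ((Taxon 3,(Taxon 4,(Taxon 9,Taxon 1))),Taxon 5).
Taxon 4 and Taxon 3 share a more recent common ancestor with each other than either does with Taxon 5, so Taxon 5 is the least closely related of the three.

Taxon 5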